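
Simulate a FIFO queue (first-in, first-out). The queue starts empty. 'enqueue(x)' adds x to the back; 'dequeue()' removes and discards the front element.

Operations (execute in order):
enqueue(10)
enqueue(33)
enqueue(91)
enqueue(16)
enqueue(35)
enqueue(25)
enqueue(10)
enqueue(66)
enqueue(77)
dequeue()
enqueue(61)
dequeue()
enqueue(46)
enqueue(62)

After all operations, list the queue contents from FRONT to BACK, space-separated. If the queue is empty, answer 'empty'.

enqueue(10): [10]
enqueue(33): [10, 33]
enqueue(91): [10, 33, 91]
enqueue(16): [10, 33, 91, 16]
enqueue(35): [10, 33, 91, 16, 35]
enqueue(25): [10, 33, 91, 16, 35, 25]
enqueue(10): [10, 33, 91, 16, 35, 25, 10]
enqueue(66): [10, 33, 91, 16, 35, 25, 10, 66]
enqueue(77): [10, 33, 91, 16, 35, 25, 10, 66, 77]
dequeue(): [33, 91, 16, 35, 25, 10, 66, 77]
enqueue(61): [33, 91, 16, 35, 25, 10, 66, 77, 61]
dequeue(): [91, 16, 35, 25, 10, 66, 77, 61]
enqueue(46): [91, 16, 35, 25, 10, 66, 77, 61, 46]
enqueue(62): [91, 16, 35, 25, 10, 66, 77, 61, 46, 62]

Answer: 91 16 35 25 10 66 77 61 46 62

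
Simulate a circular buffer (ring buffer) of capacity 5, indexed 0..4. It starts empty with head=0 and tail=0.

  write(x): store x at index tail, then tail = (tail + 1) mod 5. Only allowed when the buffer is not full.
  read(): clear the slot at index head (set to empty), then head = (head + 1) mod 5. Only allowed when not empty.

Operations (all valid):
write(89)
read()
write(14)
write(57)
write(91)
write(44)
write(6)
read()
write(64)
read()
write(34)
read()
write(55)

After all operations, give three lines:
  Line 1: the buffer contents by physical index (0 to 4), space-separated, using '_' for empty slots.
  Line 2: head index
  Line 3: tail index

write(89): buf=[89 _ _ _ _], head=0, tail=1, size=1
read(): buf=[_ _ _ _ _], head=1, tail=1, size=0
write(14): buf=[_ 14 _ _ _], head=1, tail=2, size=1
write(57): buf=[_ 14 57 _ _], head=1, tail=3, size=2
write(91): buf=[_ 14 57 91 _], head=1, tail=4, size=3
write(44): buf=[_ 14 57 91 44], head=1, tail=0, size=4
write(6): buf=[6 14 57 91 44], head=1, tail=1, size=5
read(): buf=[6 _ 57 91 44], head=2, tail=1, size=4
write(64): buf=[6 64 57 91 44], head=2, tail=2, size=5
read(): buf=[6 64 _ 91 44], head=3, tail=2, size=4
write(34): buf=[6 64 34 91 44], head=3, tail=3, size=5
read(): buf=[6 64 34 _ 44], head=4, tail=3, size=4
write(55): buf=[6 64 34 55 44], head=4, tail=4, size=5

Answer: 6 64 34 55 44
4
4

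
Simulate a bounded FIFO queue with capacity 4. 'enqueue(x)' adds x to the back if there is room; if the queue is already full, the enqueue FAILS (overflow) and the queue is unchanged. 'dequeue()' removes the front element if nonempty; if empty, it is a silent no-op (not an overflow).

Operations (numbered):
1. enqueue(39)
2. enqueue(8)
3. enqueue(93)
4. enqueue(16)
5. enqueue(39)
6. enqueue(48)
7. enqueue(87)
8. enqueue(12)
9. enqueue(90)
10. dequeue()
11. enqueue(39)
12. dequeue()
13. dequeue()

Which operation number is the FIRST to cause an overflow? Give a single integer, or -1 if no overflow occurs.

1. enqueue(39): size=1
2. enqueue(8): size=2
3. enqueue(93): size=3
4. enqueue(16): size=4
5. enqueue(39): size=4=cap → OVERFLOW (fail)
6. enqueue(48): size=4=cap → OVERFLOW (fail)
7. enqueue(87): size=4=cap → OVERFLOW (fail)
8. enqueue(12): size=4=cap → OVERFLOW (fail)
9. enqueue(90): size=4=cap → OVERFLOW (fail)
10. dequeue(): size=3
11. enqueue(39): size=4
12. dequeue(): size=3
13. dequeue(): size=2

Answer: 5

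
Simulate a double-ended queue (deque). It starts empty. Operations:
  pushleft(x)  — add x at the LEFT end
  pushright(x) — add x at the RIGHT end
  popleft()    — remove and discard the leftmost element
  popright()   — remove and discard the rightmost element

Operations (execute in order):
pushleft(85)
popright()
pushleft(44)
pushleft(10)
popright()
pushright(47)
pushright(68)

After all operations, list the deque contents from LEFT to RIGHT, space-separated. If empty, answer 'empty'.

Answer: 10 47 68

Derivation:
pushleft(85): [85]
popright(): []
pushleft(44): [44]
pushleft(10): [10, 44]
popright(): [10]
pushright(47): [10, 47]
pushright(68): [10, 47, 68]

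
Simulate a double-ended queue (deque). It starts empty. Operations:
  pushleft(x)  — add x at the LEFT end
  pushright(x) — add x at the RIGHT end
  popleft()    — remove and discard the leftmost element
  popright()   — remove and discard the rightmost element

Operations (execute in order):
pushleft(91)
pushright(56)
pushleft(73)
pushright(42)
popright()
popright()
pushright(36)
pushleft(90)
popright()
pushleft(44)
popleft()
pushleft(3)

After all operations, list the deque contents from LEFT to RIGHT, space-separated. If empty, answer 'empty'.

Answer: 3 90 73 91

Derivation:
pushleft(91): [91]
pushright(56): [91, 56]
pushleft(73): [73, 91, 56]
pushright(42): [73, 91, 56, 42]
popright(): [73, 91, 56]
popright(): [73, 91]
pushright(36): [73, 91, 36]
pushleft(90): [90, 73, 91, 36]
popright(): [90, 73, 91]
pushleft(44): [44, 90, 73, 91]
popleft(): [90, 73, 91]
pushleft(3): [3, 90, 73, 91]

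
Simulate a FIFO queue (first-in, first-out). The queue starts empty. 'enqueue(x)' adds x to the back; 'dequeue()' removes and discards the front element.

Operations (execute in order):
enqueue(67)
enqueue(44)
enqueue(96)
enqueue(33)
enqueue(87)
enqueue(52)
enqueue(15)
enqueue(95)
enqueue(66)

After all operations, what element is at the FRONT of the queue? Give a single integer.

Answer: 67

Derivation:
enqueue(67): queue = [67]
enqueue(44): queue = [67, 44]
enqueue(96): queue = [67, 44, 96]
enqueue(33): queue = [67, 44, 96, 33]
enqueue(87): queue = [67, 44, 96, 33, 87]
enqueue(52): queue = [67, 44, 96, 33, 87, 52]
enqueue(15): queue = [67, 44, 96, 33, 87, 52, 15]
enqueue(95): queue = [67, 44, 96, 33, 87, 52, 15, 95]
enqueue(66): queue = [67, 44, 96, 33, 87, 52, 15, 95, 66]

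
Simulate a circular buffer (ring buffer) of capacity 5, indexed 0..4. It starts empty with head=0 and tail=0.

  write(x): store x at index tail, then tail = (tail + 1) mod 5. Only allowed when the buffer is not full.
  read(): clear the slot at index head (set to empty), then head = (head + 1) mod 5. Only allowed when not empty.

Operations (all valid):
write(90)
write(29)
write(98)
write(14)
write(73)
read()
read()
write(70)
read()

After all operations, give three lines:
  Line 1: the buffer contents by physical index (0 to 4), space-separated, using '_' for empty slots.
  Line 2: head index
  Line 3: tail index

write(90): buf=[90 _ _ _ _], head=0, tail=1, size=1
write(29): buf=[90 29 _ _ _], head=0, tail=2, size=2
write(98): buf=[90 29 98 _ _], head=0, tail=3, size=3
write(14): buf=[90 29 98 14 _], head=0, tail=4, size=4
write(73): buf=[90 29 98 14 73], head=0, tail=0, size=5
read(): buf=[_ 29 98 14 73], head=1, tail=0, size=4
read(): buf=[_ _ 98 14 73], head=2, tail=0, size=3
write(70): buf=[70 _ 98 14 73], head=2, tail=1, size=4
read(): buf=[70 _ _ 14 73], head=3, tail=1, size=3

Answer: 70 _ _ 14 73
3
1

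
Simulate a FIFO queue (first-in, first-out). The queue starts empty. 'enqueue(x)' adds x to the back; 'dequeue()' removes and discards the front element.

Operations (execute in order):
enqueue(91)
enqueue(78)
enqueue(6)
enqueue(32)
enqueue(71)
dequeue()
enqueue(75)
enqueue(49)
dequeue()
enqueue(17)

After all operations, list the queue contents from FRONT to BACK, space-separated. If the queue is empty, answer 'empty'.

Answer: 6 32 71 75 49 17

Derivation:
enqueue(91): [91]
enqueue(78): [91, 78]
enqueue(6): [91, 78, 6]
enqueue(32): [91, 78, 6, 32]
enqueue(71): [91, 78, 6, 32, 71]
dequeue(): [78, 6, 32, 71]
enqueue(75): [78, 6, 32, 71, 75]
enqueue(49): [78, 6, 32, 71, 75, 49]
dequeue(): [6, 32, 71, 75, 49]
enqueue(17): [6, 32, 71, 75, 49, 17]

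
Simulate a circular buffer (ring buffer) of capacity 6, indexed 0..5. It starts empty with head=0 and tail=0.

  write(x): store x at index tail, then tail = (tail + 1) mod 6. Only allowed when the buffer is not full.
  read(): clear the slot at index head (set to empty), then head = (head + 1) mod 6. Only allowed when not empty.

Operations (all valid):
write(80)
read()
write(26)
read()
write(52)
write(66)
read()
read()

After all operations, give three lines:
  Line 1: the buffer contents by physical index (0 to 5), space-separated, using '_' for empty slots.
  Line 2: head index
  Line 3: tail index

write(80): buf=[80 _ _ _ _ _], head=0, tail=1, size=1
read(): buf=[_ _ _ _ _ _], head=1, tail=1, size=0
write(26): buf=[_ 26 _ _ _ _], head=1, tail=2, size=1
read(): buf=[_ _ _ _ _ _], head=2, tail=2, size=0
write(52): buf=[_ _ 52 _ _ _], head=2, tail=3, size=1
write(66): buf=[_ _ 52 66 _ _], head=2, tail=4, size=2
read(): buf=[_ _ _ 66 _ _], head=3, tail=4, size=1
read(): buf=[_ _ _ _ _ _], head=4, tail=4, size=0

Answer: _ _ _ _ _ _
4
4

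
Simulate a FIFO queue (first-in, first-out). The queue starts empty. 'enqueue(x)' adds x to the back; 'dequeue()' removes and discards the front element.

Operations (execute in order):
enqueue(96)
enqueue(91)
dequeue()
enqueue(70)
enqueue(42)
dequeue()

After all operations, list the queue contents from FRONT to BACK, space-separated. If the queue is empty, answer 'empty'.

enqueue(96): [96]
enqueue(91): [96, 91]
dequeue(): [91]
enqueue(70): [91, 70]
enqueue(42): [91, 70, 42]
dequeue(): [70, 42]

Answer: 70 42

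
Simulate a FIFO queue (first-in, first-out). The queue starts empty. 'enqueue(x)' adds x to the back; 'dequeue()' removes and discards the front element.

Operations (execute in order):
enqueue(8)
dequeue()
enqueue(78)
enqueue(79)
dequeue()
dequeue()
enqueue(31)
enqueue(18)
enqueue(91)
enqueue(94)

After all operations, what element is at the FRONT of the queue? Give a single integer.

enqueue(8): queue = [8]
dequeue(): queue = []
enqueue(78): queue = [78]
enqueue(79): queue = [78, 79]
dequeue(): queue = [79]
dequeue(): queue = []
enqueue(31): queue = [31]
enqueue(18): queue = [31, 18]
enqueue(91): queue = [31, 18, 91]
enqueue(94): queue = [31, 18, 91, 94]

Answer: 31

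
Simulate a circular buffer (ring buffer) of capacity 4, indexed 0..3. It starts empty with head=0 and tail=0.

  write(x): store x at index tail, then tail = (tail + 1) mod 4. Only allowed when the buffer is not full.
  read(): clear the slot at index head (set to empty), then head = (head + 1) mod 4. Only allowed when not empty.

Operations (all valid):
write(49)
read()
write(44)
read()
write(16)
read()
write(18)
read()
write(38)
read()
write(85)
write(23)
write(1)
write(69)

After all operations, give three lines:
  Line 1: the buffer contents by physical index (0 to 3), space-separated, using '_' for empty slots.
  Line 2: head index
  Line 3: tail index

write(49): buf=[49 _ _ _], head=0, tail=1, size=1
read(): buf=[_ _ _ _], head=1, tail=1, size=0
write(44): buf=[_ 44 _ _], head=1, tail=2, size=1
read(): buf=[_ _ _ _], head=2, tail=2, size=0
write(16): buf=[_ _ 16 _], head=2, tail=3, size=1
read(): buf=[_ _ _ _], head=3, tail=3, size=0
write(18): buf=[_ _ _ 18], head=3, tail=0, size=1
read(): buf=[_ _ _ _], head=0, tail=0, size=0
write(38): buf=[38 _ _ _], head=0, tail=1, size=1
read(): buf=[_ _ _ _], head=1, tail=1, size=0
write(85): buf=[_ 85 _ _], head=1, tail=2, size=1
write(23): buf=[_ 85 23 _], head=1, tail=3, size=2
write(1): buf=[_ 85 23 1], head=1, tail=0, size=3
write(69): buf=[69 85 23 1], head=1, tail=1, size=4

Answer: 69 85 23 1
1
1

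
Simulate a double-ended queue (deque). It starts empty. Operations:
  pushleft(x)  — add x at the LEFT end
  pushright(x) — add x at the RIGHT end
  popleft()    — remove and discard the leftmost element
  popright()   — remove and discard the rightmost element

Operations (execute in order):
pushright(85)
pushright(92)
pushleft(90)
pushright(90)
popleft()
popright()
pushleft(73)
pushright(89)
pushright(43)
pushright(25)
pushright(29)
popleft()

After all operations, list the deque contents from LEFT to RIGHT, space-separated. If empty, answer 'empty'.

Answer: 85 92 89 43 25 29

Derivation:
pushright(85): [85]
pushright(92): [85, 92]
pushleft(90): [90, 85, 92]
pushright(90): [90, 85, 92, 90]
popleft(): [85, 92, 90]
popright(): [85, 92]
pushleft(73): [73, 85, 92]
pushright(89): [73, 85, 92, 89]
pushright(43): [73, 85, 92, 89, 43]
pushright(25): [73, 85, 92, 89, 43, 25]
pushright(29): [73, 85, 92, 89, 43, 25, 29]
popleft(): [85, 92, 89, 43, 25, 29]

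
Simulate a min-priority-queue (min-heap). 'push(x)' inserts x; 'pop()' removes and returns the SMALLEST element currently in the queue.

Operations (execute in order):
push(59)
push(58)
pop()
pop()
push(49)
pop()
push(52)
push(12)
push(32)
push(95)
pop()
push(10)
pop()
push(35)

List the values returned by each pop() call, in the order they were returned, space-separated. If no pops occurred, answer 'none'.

push(59): heap contents = [59]
push(58): heap contents = [58, 59]
pop() → 58: heap contents = [59]
pop() → 59: heap contents = []
push(49): heap contents = [49]
pop() → 49: heap contents = []
push(52): heap contents = [52]
push(12): heap contents = [12, 52]
push(32): heap contents = [12, 32, 52]
push(95): heap contents = [12, 32, 52, 95]
pop() → 12: heap contents = [32, 52, 95]
push(10): heap contents = [10, 32, 52, 95]
pop() → 10: heap contents = [32, 52, 95]
push(35): heap contents = [32, 35, 52, 95]

Answer: 58 59 49 12 10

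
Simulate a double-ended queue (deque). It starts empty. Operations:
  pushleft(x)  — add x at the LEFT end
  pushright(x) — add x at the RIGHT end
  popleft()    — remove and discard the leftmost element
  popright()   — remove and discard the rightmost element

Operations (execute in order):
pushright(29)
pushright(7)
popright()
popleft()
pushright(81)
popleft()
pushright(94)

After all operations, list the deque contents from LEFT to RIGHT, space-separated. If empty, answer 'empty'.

Answer: 94

Derivation:
pushright(29): [29]
pushright(7): [29, 7]
popright(): [29]
popleft(): []
pushright(81): [81]
popleft(): []
pushright(94): [94]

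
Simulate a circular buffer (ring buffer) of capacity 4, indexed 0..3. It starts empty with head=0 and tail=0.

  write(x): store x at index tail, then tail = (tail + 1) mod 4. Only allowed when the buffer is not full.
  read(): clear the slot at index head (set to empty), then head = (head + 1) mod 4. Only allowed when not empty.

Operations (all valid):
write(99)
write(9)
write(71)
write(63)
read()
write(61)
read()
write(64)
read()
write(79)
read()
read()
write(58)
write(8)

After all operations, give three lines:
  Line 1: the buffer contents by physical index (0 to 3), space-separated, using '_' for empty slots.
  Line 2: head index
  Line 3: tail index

write(99): buf=[99 _ _ _], head=0, tail=1, size=1
write(9): buf=[99 9 _ _], head=0, tail=2, size=2
write(71): buf=[99 9 71 _], head=0, tail=3, size=3
write(63): buf=[99 9 71 63], head=0, tail=0, size=4
read(): buf=[_ 9 71 63], head=1, tail=0, size=3
write(61): buf=[61 9 71 63], head=1, tail=1, size=4
read(): buf=[61 _ 71 63], head=2, tail=1, size=3
write(64): buf=[61 64 71 63], head=2, tail=2, size=4
read(): buf=[61 64 _ 63], head=3, tail=2, size=3
write(79): buf=[61 64 79 63], head=3, tail=3, size=4
read(): buf=[61 64 79 _], head=0, tail=3, size=3
read(): buf=[_ 64 79 _], head=1, tail=3, size=2
write(58): buf=[_ 64 79 58], head=1, tail=0, size=3
write(8): buf=[8 64 79 58], head=1, tail=1, size=4

Answer: 8 64 79 58
1
1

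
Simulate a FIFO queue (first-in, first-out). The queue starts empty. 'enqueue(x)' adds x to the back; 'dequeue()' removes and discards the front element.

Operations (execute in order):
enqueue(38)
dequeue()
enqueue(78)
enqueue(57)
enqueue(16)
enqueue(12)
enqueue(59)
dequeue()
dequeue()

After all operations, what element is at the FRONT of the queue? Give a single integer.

Answer: 16

Derivation:
enqueue(38): queue = [38]
dequeue(): queue = []
enqueue(78): queue = [78]
enqueue(57): queue = [78, 57]
enqueue(16): queue = [78, 57, 16]
enqueue(12): queue = [78, 57, 16, 12]
enqueue(59): queue = [78, 57, 16, 12, 59]
dequeue(): queue = [57, 16, 12, 59]
dequeue(): queue = [16, 12, 59]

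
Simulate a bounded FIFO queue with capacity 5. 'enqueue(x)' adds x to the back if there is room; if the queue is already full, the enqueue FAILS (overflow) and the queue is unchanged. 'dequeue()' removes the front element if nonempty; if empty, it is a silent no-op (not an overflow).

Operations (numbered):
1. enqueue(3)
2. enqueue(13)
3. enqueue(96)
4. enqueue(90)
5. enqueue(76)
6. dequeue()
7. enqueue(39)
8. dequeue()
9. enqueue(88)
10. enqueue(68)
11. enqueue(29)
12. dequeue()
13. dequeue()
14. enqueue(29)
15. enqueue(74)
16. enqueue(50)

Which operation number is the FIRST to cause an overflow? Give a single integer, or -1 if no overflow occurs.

Answer: 10

Derivation:
1. enqueue(3): size=1
2. enqueue(13): size=2
3. enqueue(96): size=3
4. enqueue(90): size=4
5. enqueue(76): size=5
6. dequeue(): size=4
7. enqueue(39): size=5
8. dequeue(): size=4
9. enqueue(88): size=5
10. enqueue(68): size=5=cap → OVERFLOW (fail)
11. enqueue(29): size=5=cap → OVERFLOW (fail)
12. dequeue(): size=4
13. dequeue(): size=3
14. enqueue(29): size=4
15. enqueue(74): size=5
16. enqueue(50): size=5=cap → OVERFLOW (fail)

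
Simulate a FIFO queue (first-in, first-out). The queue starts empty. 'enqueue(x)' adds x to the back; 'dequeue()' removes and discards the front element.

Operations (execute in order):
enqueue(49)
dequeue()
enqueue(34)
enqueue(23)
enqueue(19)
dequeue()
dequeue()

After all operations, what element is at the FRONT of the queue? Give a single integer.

enqueue(49): queue = [49]
dequeue(): queue = []
enqueue(34): queue = [34]
enqueue(23): queue = [34, 23]
enqueue(19): queue = [34, 23, 19]
dequeue(): queue = [23, 19]
dequeue(): queue = [19]

Answer: 19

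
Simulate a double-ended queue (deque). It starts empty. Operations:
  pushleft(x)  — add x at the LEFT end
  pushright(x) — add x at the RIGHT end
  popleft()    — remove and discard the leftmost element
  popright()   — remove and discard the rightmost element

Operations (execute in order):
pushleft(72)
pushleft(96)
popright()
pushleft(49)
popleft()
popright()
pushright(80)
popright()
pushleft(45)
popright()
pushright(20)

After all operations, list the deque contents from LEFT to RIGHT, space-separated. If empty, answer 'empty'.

pushleft(72): [72]
pushleft(96): [96, 72]
popright(): [96]
pushleft(49): [49, 96]
popleft(): [96]
popright(): []
pushright(80): [80]
popright(): []
pushleft(45): [45]
popright(): []
pushright(20): [20]

Answer: 20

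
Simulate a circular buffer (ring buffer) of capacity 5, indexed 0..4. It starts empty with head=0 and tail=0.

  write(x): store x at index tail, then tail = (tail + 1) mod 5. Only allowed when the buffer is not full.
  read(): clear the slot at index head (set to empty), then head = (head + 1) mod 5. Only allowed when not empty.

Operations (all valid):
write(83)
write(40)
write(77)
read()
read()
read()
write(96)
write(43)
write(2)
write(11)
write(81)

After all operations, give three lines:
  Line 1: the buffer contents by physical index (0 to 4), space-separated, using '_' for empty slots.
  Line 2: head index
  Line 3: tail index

write(83): buf=[83 _ _ _ _], head=0, tail=1, size=1
write(40): buf=[83 40 _ _ _], head=0, tail=2, size=2
write(77): buf=[83 40 77 _ _], head=0, tail=3, size=3
read(): buf=[_ 40 77 _ _], head=1, tail=3, size=2
read(): buf=[_ _ 77 _ _], head=2, tail=3, size=1
read(): buf=[_ _ _ _ _], head=3, tail=3, size=0
write(96): buf=[_ _ _ 96 _], head=3, tail=4, size=1
write(43): buf=[_ _ _ 96 43], head=3, tail=0, size=2
write(2): buf=[2 _ _ 96 43], head=3, tail=1, size=3
write(11): buf=[2 11 _ 96 43], head=3, tail=2, size=4
write(81): buf=[2 11 81 96 43], head=3, tail=3, size=5

Answer: 2 11 81 96 43
3
3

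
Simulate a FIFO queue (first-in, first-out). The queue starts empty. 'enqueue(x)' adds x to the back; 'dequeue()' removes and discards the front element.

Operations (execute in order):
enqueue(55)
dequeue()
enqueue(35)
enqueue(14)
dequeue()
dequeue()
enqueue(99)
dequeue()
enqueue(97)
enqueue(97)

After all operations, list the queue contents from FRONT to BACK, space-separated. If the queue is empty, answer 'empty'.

Answer: 97 97

Derivation:
enqueue(55): [55]
dequeue(): []
enqueue(35): [35]
enqueue(14): [35, 14]
dequeue(): [14]
dequeue(): []
enqueue(99): [99]
dequeue(): []
enqueue(97): [97]
enqueue(97): [97, 97]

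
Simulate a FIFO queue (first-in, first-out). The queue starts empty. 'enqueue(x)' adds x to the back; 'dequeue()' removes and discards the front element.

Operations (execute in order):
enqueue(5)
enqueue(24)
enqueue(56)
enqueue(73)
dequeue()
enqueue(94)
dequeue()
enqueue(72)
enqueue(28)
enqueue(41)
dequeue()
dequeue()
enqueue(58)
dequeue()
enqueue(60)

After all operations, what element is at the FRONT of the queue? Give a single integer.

enqueue(5): queue = [5]
enqueue(24): queue = [5, 24]
enqueue(56): queue = [5, 24, 56]
enqueue(73): queue = [5, 24, 56, 73]
dequeue(): queue = [24, 56, 73]
enqueue(94): queue = [24, 56, 73, 94]
dequeue(): queue = [56, 73, 94]
enqueue(72): queue = [56, 73, 94, 72]
enqueue(28): queue = [56, 73, 94, 72, 28]
enqueue(41): queue = [56, 73, 94, 72, 28, 41]
dequeue(): queue = [73, 94, 72, 28, 41]
dequeue(): queue = [94, 72, 28, 41]
enqueue(58): queue = [94, 72, 28, 41, 58]
dequeue(): queue = [72, 28, 41, 58]
enqueue(60): queue = [72, 28, 41, 58, 60]

Answer: 72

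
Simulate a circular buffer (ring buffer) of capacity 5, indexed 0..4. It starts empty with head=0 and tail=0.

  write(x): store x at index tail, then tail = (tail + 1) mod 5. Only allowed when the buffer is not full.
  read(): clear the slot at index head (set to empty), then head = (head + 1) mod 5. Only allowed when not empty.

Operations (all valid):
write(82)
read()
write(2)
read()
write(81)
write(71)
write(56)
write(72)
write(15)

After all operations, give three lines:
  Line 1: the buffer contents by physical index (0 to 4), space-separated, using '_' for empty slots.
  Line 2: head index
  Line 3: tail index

Answer: 72 15 81 71 56
2
2

Derivation:
write(82): buf=[82 _ _ _ _], head=0, tail=1, size=1
read(): buf=[_ _ _ _ _], head=1, tail=1, size=0
write(2): buf=[_ 2 _ _ _], head=1, tail=2, size=1
read(): buf=[_ _ _ _ _], head=2, tail=2, size=0
write(81): buf=[_ _ 81 _ _], head=2, tail=3, size=1
write(71): buf=[_ _ 81 71 _], head=2, tail=4, size=2
write(56): buf=[_ _ 81 71 56], head=2, tail=0, size=3
write(72): buf=[72 _ 81 71 56], head=2, tail=1, size=4
write(15): buf=[72 15 81 71 56], head=2, tail=2, size=5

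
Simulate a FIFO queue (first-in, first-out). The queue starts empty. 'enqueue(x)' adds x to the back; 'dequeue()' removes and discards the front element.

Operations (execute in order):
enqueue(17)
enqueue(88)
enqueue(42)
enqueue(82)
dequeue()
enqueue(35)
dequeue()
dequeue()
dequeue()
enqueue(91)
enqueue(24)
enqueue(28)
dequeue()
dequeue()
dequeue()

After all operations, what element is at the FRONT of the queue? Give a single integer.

enqueue(17): queue = [17]
enqueue(88): queue = [17, 88]
enqueue(42): queue = [17, 88, 42]
enqueue(82): queue = [17, 88, 42, 82]
dequeue(): queue = [88, 42, 82]
enqueue(35): queue = [88, 42, 82, 35]
dequeue(): queue = [42, 82, 35]
dequeue(): queue = [82, 35]
dequeue(): queue = [35]
enqueue(91): queue = [35, 91]
enqueue(24): queue = [35, 91, 24]
enqueue(28): queue = [35, 91, 24, 28]
dequeue(): queue = [91, 24, 28]
dequeue(): queue = [24, 28]
dequeue(): queue = [28]

Answer: 28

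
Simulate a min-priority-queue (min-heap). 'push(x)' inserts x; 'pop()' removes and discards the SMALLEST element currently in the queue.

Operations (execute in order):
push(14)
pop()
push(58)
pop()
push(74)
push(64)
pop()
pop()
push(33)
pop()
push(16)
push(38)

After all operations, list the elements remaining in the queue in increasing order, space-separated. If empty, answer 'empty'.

Answer: 16 38

Derivation:
push(14): heap contents = [14]
pop() → 14: heap contents = []
push(58): heap contents = [58]
pop() → 58: heap contents = []
push(74): heap contents = [74]
push(64): heap contents = [64, 74]
pop() → 64: heap contents = [74]
pop() → 74: heap contents = []
push(33): heap contents = [33]
pop() → 33: heap contents = []
push(16): heap contents = [16]
push(38): heap contents = [16, 38]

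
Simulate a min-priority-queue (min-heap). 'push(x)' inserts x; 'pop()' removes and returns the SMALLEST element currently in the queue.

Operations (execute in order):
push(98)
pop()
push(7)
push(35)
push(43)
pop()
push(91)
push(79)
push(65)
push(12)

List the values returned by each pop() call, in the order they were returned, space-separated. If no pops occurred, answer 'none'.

Answer: 98 7

Derivation:
push(98): heap contents = [98]
pop() → 98: heap contents = []
push(7): heap contents = [7]
push(35): heap contents = [7, 35]
push(43): heap contents = [7, 35, 43]
pop() → 7: heap contents = [35, 43]
push(91): heap contents = [35, 43, 91]
push(79): heap contents = [35, 43, 79, 91]
push(65): heap contents = [35, 43, 65, 79, 91]
push(12): heap contents = [12, 35, 43, 65, 79, 91]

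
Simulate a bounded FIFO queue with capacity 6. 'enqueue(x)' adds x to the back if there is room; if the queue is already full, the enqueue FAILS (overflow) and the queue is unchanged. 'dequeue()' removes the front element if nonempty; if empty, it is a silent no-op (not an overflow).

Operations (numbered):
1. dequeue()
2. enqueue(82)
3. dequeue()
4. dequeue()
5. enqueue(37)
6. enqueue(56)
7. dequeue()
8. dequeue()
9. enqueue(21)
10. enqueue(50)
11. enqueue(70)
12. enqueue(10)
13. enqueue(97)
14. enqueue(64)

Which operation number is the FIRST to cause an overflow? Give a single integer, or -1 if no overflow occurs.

Answer: -1

Derivation:
1. dequeue(): empty, no-op, size=0
2. enqueue(82): size=1
3. dequeue(): size=0
4. dequeue(): empty, no-op, size=0
5. enqueue(37): size=1
6. enqueue(56): size=2
7. dequeue(): size=1
8. dequeue(): size=0
9. enqueue(21): size=1
10. enqueue(50): size=2
11. enqueue(70): size=3
12. enqueue(10): size=4
13. enqueue(97): size=5
14. enqueue(64): size=6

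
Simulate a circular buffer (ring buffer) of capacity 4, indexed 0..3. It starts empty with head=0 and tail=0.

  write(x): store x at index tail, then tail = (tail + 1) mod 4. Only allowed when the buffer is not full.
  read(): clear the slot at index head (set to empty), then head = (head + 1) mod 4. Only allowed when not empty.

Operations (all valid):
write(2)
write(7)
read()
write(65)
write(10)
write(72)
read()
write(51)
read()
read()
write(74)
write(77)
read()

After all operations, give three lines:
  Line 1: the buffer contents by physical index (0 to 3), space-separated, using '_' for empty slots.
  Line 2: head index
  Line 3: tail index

Answer: _ 51 74 77
1
0

Derivation:
write(2): buf=[2 _ _ _], head=0, tail=1, size=1
write(7): buf=[2 7 _ _], head=0, tail=2, size=2
read(): buf=[_ 7 _ _], head=1, tail=2, size=1
write(65): buf=[_ 7 65 _], head=1, tail=3, size=2
write(10): buf=[_ 7 65 10], head=1, tail=0, size=3
write(72): buf=[72 7 65 10], head=1, tail=1, size=4
read(): buf=[72 _ 65 10], head=2, tail=1, size=3
write(51): buf=[72 51 65 10], head=2, tail=2, size=4
read(): buf=[72 51 _ 10], head=3, tail=2, size=3
read(): buf=[72 51 _ _], head=0, tail=2, size=2
write(74): buf=[72 51 74 _], head=0, tail=3, size=3
write(77): buf=[72 51 74 77], head=0, tail=0, size=4
read(): buf=[_ 51 74 77], head=1, tail=0, size=3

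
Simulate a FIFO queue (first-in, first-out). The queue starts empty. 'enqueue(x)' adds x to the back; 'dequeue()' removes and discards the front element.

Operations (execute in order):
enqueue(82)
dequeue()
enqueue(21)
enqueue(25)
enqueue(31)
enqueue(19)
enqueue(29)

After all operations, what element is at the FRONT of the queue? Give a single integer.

enqueue(82): queue = [82]
dequeue(): queue = []
enqueue(21): queue = [21]
enqueue(25): queue = [21, 25]
enqueue(31): queue = [21, 25, 31]
enqueue(19): queue = [21, 25, 31, 19]
enqueue(29): queue = [21, 25, 31, 19, 29]

Answer: 21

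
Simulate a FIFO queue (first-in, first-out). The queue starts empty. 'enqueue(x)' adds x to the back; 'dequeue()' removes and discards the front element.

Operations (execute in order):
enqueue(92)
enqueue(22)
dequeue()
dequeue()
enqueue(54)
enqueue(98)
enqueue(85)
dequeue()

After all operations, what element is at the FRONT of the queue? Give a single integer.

enqueue(92): queue = [92]
enqueue(22): queue = [92, 22]
dequeue(): queue = [22]
dequeue(): queue = []
enqueue(54): queue = [54]
enqueue(98): queue = [54, 98]
enqueue(85): queue = [54, 98, 85]
dequeue(): queue = [98, 85]

Answer: 98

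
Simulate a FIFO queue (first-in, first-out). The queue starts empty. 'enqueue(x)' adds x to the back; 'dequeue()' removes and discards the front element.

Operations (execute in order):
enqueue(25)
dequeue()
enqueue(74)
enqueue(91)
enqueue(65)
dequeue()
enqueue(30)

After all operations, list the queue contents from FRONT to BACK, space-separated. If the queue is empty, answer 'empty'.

enqueue(25): [25]
dequeue(): []
enqueue(74): [74]
enqueue(91): [74, 91]
enqueue(65): [74, 91, 65]
dequeue(): [91, 65]
enqueue(30): [91, 65, 30]

Answer: 91 65 30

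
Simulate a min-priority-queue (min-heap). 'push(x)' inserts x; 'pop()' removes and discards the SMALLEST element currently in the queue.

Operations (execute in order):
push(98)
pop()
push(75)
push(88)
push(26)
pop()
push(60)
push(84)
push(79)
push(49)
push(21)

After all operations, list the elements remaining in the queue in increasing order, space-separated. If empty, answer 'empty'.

push(98): heap contents = [98]
pop() → 98: heap contents = []
push(75): heap contents = [75]
push(88): heap contents = [75, 88]
push(26): heap contents = [26, 75, 88]
pop() → 26: heap contents = [75, 88]
push(60): heap contents = [60, 75, 88]
push(84): heap contents = [60, 75, 84, 88]
push(79): heap contents = [60, 75, 79, 84, 88]
push(49): heap contents = [49, 60, 75, 79, 84, 88]
push(21): heap contents = [21, 49, 60, 75, 79, 84, 88]

Answer: 21 49 60 75 79 84 88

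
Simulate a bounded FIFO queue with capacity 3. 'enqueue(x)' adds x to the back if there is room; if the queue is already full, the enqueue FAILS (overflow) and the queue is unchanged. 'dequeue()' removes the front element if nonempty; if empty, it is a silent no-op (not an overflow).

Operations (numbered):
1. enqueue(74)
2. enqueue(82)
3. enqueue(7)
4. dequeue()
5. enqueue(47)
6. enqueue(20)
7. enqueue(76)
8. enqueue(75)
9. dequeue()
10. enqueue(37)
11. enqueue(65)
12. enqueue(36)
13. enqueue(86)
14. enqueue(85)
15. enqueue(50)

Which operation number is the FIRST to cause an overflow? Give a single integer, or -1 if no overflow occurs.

Answer: 6

Derivation:
1. enqueue(74): size=1
2. enqueue(82): size=2
3. enqueue(7): size=3
4. dequeue(): size=2
5. enqueue(47): size=3
6. enqueue(20): size=3=cap → OVERFLOW (fail)
7. enqueue(76): size=3=cap → OVERFLOW (fail)
8. enqueue(75): size=3=cap → OVERFLOW (fail)
9. dequeue(): size=2
10. enqueue(37): size=3
11. enqueue(65): size=3=cap → OVERFLOW (fail)
12. enqueue(36): size=3=cap → OVERFLOW (fail)
13. enqueue(86): size=3=cap → OVERFLOW (fail)
14. enqueue(85): size=3=cap → OVERFLOW (fail)
15. enqueue(50): size=3=cap → OVERFLOW (fail)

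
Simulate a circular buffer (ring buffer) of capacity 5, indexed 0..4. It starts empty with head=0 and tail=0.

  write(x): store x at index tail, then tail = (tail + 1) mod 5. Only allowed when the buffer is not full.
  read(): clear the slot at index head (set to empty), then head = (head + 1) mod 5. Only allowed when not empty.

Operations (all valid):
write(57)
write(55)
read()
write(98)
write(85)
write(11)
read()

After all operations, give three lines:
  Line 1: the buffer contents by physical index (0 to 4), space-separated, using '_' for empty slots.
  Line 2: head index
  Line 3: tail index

write(57): buf=[57 _ _ _ _], head=0, tail=1, size=1
write(55): buf=[57 55 _ _ _], head=0, tail=2, size=2
read(): buf=[_ 55 _ _ _], head=1, tail=2, size=1
write(98): buf=[_ 55 98 _ _], head=1, tail=3, size=2
write(85): buf=[_ 55 98 85 _], head=1, tail=4, size=3
write(11): buf=[_ 55 98 85 11], head=1, tail=0, size=4
read(): buf=[_ _ 98 85 11], head=2, tail=0, size=3

Answer: _ _ 98 85 11
2
0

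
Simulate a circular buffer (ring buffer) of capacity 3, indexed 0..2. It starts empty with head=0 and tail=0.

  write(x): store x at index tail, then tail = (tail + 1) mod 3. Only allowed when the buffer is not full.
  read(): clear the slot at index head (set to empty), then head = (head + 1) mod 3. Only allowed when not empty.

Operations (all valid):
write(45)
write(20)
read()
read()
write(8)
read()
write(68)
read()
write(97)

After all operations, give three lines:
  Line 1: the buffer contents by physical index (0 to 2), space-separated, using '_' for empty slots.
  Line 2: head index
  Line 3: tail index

write(45): buf=[45 _ _], head=0, tail=1, size=1
write(20): buf=[45 20 _], head=0, tail=2, size=2
read(): buf=[_ 20 _], head=1, tail=2, size=1
read(): buf=[_ _ _], head=2, tail=2, size=0
write(8): buf=[_ _ 8], head=2, tail=0, size=1
read(): buf=[_ _ _], head=0, tail=0, size=0
write(68): buf=[68 _ _], head=0, tail=1, size=1
read(): buf=[_ _ _], head=1, tail=1, size=0
write(97): buf=[_ 97 _], head=1, tail=2, size=1

Answer: _ 97 _
1
2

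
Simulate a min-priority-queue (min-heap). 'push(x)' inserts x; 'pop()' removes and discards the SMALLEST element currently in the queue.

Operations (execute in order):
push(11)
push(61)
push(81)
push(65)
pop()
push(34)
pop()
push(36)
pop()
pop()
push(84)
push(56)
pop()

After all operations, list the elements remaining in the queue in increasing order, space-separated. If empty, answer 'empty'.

push(11): heap contents = [11]
push(61): heap contents = [11, 61]
push(81): heap contents = [11, 61, 81]
push(65): heap contents = [11, 61, 65, 81]
pop() → 11: heap contents = [61, 65, 81]
push(34): heap contents = [34, 61, 65, 81]
pop() → 34: heap contents = [61, 65, 81]
push(36): heap contents = [36, 61, 65, 81]
pop() → 36: heap contents = [61, 65, 81]
pop() → 61: heap contents = [65, 81]
push(84): heap contents = [65, 81, 84]
push(56): heap contents = [56, 65, 81, 84]
pop() → 56: heap contents = [65, 81, 84]

Answer: 65 81 84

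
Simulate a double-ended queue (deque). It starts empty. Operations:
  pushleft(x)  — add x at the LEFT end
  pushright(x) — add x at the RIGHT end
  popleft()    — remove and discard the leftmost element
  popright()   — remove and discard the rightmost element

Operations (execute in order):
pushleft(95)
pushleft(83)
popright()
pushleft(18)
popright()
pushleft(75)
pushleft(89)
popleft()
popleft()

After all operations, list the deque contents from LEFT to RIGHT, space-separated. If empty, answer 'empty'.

pushleft(95): [95]
pushleft(83): [83, 95]
popright(): [83]
pushleft(18): [18, 83]
popright(): [18]
pushleft(75): [75, 18]
pushleft(89): [89, 75, 18]
popleft(): [75, 18]
popleft(): [18]

Answer: 18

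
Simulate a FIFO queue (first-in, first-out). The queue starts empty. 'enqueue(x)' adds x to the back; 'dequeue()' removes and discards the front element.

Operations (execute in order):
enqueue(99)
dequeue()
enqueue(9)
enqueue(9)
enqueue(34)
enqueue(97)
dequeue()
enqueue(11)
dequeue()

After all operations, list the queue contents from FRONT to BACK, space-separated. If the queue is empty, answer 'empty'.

Answer: 34 97 11

Derivation:
enqueue(99): [99]
dequeue(): []
enqueue(9): [9]
enqueue(9): [9, 9]
enqueue(34): [9, 9, 34]
enqueue(97): [9, 9, 34, 97]
dequeue(): [9, 34, 97]
enqueue(11): [9, 34, 97, 11]
dequeue(): [34, 97, 11]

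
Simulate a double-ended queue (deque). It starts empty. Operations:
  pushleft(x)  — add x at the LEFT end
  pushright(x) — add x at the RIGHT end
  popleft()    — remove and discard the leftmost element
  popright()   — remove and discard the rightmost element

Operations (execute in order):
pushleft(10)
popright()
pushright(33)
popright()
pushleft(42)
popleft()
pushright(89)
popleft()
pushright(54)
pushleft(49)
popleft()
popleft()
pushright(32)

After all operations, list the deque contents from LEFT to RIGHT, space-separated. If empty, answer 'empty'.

Answer: 32

Derivation:
pushleft(10): [10]
popright(): []
pushright(33): [33]
popright(): []
pushleft(42): [42]
popleft(): []
pushright(89): [89]
popleft(): []
pushright(54): [54]
pushleft(49): [49, 54]
popleft(): [54]
popleft(): []
pushright(32): [32]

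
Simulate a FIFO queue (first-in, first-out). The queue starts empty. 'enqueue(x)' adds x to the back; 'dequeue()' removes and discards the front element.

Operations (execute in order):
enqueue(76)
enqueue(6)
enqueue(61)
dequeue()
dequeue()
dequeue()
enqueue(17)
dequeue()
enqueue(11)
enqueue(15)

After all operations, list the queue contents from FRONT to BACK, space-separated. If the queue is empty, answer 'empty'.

enqueue(76): [76]
enqueue(6): [76, 6]
enqueue(61): [76, 6, 61]
dequeue(): [6, 61]
dequeue(): [61]
dequeue(): []
enqueue(17): [17]
dequeue(): []
enqueue(11): [11]
enqueue(15): [11, 15]

Answer: 11 15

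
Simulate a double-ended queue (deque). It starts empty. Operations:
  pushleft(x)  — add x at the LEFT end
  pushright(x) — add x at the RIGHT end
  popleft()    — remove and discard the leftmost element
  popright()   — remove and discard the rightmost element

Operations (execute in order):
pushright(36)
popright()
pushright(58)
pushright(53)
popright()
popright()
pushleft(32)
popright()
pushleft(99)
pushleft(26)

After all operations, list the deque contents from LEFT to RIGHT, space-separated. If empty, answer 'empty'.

pushright(36): [36]
popright(): []
pushright(58): [58]
pushright(53): [58, 53]
popright(): [58]
popright(): []
pushleft(32): [32]
popright(): []
pushleft(99): [99]
pushleft(26): [26, 99]

Answer: 26 99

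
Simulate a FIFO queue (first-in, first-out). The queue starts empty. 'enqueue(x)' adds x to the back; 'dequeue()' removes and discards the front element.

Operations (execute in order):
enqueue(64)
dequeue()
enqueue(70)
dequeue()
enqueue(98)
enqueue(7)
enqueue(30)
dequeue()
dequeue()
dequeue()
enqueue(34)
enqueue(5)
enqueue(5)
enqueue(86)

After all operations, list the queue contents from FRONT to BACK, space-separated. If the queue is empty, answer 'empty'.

Answer: 34 5 5 86

Derivation:
enqueue(64): [64]
dequeue(): []
enqueue(70): [70]
dequeue(): []
enqueue(98): [98]
enqueue(7): [98, 7]
enqueue(30): [98, 7, 30]
dequeue(): [7, 30]
dequeue(): [30]
dequeue(): []
enqueue(34): [34]
enqueue(5): [34, 5]
enqueue(5): [34, 5, 5]
enqueue(86): [34, 5, 5, 86]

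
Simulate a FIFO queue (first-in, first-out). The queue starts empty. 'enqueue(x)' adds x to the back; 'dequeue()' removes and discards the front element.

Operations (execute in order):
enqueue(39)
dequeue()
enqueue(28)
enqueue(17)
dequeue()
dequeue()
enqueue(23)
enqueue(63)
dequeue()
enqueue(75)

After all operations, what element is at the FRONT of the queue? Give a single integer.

enqueue(39): queue = [39]
dequeue(): queue = []
enqueue(28): queue = [28]
enqueue(17): queue = [28, 17]
dequeue(): queue = [17]
dequeue(): queue = []
enqueue(23): queue = [23]
enqueue(63): queue = [23, 63]
dequeue(): queue = [63]
enqueue(75): queue = [63, 75]

Answer: 63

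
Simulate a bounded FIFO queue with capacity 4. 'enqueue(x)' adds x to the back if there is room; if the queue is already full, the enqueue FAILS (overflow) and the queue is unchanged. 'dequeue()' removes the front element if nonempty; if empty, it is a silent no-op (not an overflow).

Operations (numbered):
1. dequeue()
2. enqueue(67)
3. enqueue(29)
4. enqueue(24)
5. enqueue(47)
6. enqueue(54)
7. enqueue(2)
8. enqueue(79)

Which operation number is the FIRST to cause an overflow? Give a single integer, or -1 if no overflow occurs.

Answer: 6

Derivation:
1. dequeue(): empty, no-op, size=0
2. enqueue(67): size=1
3. enqueue(29): size=2
4. enqueue(24): size=3
5. enqueue(47): size=4
6. enqueue(54): size=4=cap → OVERFLOW (fail)
7. enqueue(2): size=4=cap → OVERFLOW (fail)
8. enqueue(79): size=4=cap → OVERFLOW (fail)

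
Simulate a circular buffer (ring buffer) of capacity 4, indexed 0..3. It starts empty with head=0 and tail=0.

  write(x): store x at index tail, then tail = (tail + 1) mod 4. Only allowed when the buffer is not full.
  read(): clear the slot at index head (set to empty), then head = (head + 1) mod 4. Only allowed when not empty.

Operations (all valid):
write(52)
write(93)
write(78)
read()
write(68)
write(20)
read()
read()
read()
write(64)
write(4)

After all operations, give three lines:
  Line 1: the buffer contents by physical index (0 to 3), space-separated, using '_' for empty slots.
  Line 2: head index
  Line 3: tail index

write(52): buf=[52 _ _ _], head=0, tail=1, size=1
write(93): buf=[52 93 _ _], head=0, tail=2, size=2
write(78): buf=[52 93 78 _], head=0, tail=3, size=3
read(): buf=[_ 93 78 _], head=1, tail=3, size=2
write(68): buf=[_ 93 78 68], head=1, tail=0, size=3
write(20): buf=[20 93 78 68], head=1, tail=1, size=4
read(): buf=[20 _ 78 68], head=2, tail=1, size=3
read(): buf=[20 _ _ 68], head=3, tail=1, size=2
read(): buf=[20 _ _ _], head=0, tail=1, size=1
write(64): buf=[20 64 _ _], head=0, tail=2, size=2
write(4): buf=[20 64 4 _], head=0, tail=3, size=3

Answer: 20 64 4 _
0
3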